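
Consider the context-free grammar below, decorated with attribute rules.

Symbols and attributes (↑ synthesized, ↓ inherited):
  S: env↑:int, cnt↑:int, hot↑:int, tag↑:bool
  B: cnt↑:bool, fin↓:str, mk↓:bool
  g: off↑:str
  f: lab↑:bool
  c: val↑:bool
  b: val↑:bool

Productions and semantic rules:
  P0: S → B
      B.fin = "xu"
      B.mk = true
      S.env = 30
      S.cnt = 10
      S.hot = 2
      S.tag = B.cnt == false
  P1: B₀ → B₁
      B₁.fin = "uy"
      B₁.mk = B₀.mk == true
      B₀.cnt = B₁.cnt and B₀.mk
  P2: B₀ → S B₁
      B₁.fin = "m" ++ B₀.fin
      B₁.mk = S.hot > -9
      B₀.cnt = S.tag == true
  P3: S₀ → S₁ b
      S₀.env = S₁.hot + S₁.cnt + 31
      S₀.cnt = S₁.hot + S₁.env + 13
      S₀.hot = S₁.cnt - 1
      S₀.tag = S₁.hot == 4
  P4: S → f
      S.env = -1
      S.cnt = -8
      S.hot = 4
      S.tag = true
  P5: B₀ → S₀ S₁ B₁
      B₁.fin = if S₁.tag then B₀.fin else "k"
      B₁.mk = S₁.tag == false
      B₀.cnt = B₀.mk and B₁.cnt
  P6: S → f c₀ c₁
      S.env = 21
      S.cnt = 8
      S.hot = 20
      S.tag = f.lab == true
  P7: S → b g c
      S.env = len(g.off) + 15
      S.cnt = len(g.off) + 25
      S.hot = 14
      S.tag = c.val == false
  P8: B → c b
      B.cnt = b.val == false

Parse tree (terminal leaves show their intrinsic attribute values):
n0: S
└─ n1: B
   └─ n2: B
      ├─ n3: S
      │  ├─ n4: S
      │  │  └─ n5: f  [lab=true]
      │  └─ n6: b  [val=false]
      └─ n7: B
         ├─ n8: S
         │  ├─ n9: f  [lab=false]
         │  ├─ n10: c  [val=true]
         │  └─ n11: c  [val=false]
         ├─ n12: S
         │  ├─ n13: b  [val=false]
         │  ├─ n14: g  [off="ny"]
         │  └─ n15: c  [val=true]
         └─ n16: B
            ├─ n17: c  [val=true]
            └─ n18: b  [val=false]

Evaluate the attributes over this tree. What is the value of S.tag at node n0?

1. n1.fin = "xu"  ["xu"]
2. n1.mk = true  [true]
3. n2.fin = "uy"  ["uy"]
4. n2.mk = true  [B₀.mk == true]
5. n5.lab = true  [terminal]
6. n4.env = -1  [-1]
7. n4.cnt = -8  [-8]
8. n4.hot = 4  [4]
9. n4.tag = true  [true]
10. n6.val = false  [terminal]
11. n3.env = 27  [S₁.hot + S₁.cnt + 31]
12. n3.cnt = 16  [S₁.hot + S₁.env + 13]
13. n3.hot = -9  [S₁.cnt - 1]
14. n3.tag = true  [S₁.hot == 4]
15. n7.fin = "muy"  ["m" ++ B₀.fin]
16. n7.mk = false  [S.hot > -9]
17. n9.lab = false  [terminal]
18. n10.val = true  [terminal]
19. n11.val = false  [terminal]
20. n8.env = 21  [21]
21. n8.cnt = 8  [8]
22. n8.hot = 20  [20]
23. n8.tag = false  [f.lab == true]
24. n13.val = false  [terminal]
25. n14.off = "ny"  [terminal]
26. n15.val = true  [terminal]
27. n12.env = 17  [len(g.off) + 15]
28. n12.cnt = 27  [len(g.off) + 25]
29. n12.hot = 14  [14]
30. n12.tag = false  [c.val == false]
31. n16.fin = "k"  [if S₁.tag then B₀.fin else "k"]
32. n16.mk = true  [S₁.tag == false]
33. n17.val = true  [terminal]
34. n18.val = false  [terminal]
35. n16.cnt = true  [b.val == false]
36. n7.cnt = false  [B₀.mk and B₁.cnt]
37. n2.cnt = true  [S.tag == true]
38. n1.cnt = true  [B₁.cnt and B₀.mk]
39. n0.env = 30  [30]
40. n0.cnt = 10  [10]
41. n0.hot = 2  [2]
42. n0.tag = false  [B.cnt == false]

false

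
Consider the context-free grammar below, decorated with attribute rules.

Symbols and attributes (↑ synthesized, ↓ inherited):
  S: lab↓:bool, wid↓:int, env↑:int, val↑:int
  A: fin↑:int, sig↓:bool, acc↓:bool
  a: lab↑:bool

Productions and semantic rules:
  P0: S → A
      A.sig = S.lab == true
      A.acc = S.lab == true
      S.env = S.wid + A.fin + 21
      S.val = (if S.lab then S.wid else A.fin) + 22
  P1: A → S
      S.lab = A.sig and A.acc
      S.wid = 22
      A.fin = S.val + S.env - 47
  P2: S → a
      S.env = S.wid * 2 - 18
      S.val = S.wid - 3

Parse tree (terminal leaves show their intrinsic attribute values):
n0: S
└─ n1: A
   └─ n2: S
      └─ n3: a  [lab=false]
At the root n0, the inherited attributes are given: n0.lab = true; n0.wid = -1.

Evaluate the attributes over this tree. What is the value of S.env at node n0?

18

1. n0.lab = true  [given at root]
2. n0.wid = -1  [given at root]
3. n1.sig = true  [S.lab == true]
4. n1.acc = true  [S.lab == true]
5. n2.lab = true  [A.sig and A.acc]
6. n2.wid = 22  [22]
7. n3.lab = false  [terminal]
8. n2.env = 26  [S.wid * 2 - 18]
9. n2.val = 19  [S.wid - 3]
10. n1.fin = -2  [S.val + S.env - 47]
11. n0.env = 18  [S.wid + A.fin + 21]
12. n0.val = 21  [(if S.lab then S.wid else A.fin) + 22]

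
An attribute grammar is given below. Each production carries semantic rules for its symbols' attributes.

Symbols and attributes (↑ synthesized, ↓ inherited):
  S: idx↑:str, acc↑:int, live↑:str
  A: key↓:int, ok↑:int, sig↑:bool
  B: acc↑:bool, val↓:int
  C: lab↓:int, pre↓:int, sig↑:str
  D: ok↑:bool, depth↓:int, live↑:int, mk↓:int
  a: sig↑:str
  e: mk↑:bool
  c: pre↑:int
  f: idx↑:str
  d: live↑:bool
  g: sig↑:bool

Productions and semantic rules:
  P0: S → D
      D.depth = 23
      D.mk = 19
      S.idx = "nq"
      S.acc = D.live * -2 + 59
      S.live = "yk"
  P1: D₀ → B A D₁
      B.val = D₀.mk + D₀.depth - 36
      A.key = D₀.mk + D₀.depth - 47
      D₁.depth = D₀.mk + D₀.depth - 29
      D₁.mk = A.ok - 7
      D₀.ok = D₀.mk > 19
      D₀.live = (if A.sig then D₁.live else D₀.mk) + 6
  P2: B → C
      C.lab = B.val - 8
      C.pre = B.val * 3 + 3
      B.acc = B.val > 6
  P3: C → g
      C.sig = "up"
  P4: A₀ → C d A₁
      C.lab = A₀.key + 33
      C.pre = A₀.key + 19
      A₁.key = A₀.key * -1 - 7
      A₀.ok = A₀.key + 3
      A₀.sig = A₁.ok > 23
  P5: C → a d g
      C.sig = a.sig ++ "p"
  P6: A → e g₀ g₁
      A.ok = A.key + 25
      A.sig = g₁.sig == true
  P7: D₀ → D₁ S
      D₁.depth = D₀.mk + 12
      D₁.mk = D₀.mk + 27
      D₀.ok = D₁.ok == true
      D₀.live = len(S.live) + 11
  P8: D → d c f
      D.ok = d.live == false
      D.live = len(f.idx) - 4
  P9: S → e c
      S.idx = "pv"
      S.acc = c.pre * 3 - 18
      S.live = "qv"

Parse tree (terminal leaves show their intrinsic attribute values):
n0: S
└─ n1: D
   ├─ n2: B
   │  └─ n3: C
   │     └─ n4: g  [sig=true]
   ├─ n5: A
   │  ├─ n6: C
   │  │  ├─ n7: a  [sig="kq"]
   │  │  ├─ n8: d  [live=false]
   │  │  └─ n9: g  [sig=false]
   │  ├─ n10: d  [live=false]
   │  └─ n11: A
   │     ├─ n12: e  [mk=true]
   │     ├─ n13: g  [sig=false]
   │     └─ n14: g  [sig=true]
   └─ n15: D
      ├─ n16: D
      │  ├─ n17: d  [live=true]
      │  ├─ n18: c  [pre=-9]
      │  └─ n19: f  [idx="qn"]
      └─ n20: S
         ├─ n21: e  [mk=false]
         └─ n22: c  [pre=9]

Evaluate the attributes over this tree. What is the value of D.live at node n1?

1. n1.depth = 23  [23]
2. n1.mk = 19  [19]
3. n2.val = 6  [D₀.mk + D₀.depth - 36]
4. n3.lab = -2  [B.val - 8]
5. n3.pre = 21  [B.val * 3 + 3]
6. n4.sig = true  [terminal]
7. n3.sig = "up"  ["up"]
8. n2.acc = false  [B.val > 6]
9. n5.key = -5  [D₀.mk + D₀.depth - 47]
10. n6.lab = 28  [A₀.key + 33]
11. n6.pre = 14  [A₀.key + 19]
12. n7.sig = "kq"  [terminal]
13. n8.live = false  [terminal]
14. n9.sig = false  [terminal]
15. n6.sig = "kqp"  [a.sig ++ "p"]
16. n10.live = false  [terminal]
17. n11.key = -2  [A₀.key * -1 - 7]
18. n12.mk = true  [terminal]
19. n13.sig = false  [terminal]
20. n14.sig = true  [terminal]
21. n11.ok = 23  [A.key + 25]
22. n11.sig = true  [g₁.sig == true]
23. n5.ok = -2  [A₀.key + 3]
24. n5.sig = false  [A₁.ok > 23]
25. n15.depth = 13  [D₀.mk + D₀.depth - 29]
26. n15.mk = -9  [A.ok - 7]
27. n16.depth = 3  [D₀.mk + 12]
28. n16.mk = 18  [D₀.mk + 27]
29. n17.live = true  [terminal]
30. n18.pre = -9  [terminal]
31. n19.idx = "qn"  [terminal]
32. n16.ok = false  [d.live == false]
33. n16.live = -2  [len(f.idx) - 4]
34. n21.mk = false  [terminal]
35. n22.pre = 9  [terminal]
36. n20.idx = "pv"  ["pv"]
37. n20.acc = 9  [c.pre * 3 - 18]
38. n20.live = "qv"  ["qv"]
39. n15.ok = false  [D₁.ok == true]
40. n15.live = 13  [len(S.live) + 11]
41. n1.ok = false  [D₀.mk > 19]
42. n1.live = 25  [(if A.sig then D₁.live else D₀.mk) + 6]
43. n0.idx = "nq"  ["nq"]
44. n0.acc = 9  [D.live * -2 + 59]
45. n0.live = "yk"  ["yk"]

25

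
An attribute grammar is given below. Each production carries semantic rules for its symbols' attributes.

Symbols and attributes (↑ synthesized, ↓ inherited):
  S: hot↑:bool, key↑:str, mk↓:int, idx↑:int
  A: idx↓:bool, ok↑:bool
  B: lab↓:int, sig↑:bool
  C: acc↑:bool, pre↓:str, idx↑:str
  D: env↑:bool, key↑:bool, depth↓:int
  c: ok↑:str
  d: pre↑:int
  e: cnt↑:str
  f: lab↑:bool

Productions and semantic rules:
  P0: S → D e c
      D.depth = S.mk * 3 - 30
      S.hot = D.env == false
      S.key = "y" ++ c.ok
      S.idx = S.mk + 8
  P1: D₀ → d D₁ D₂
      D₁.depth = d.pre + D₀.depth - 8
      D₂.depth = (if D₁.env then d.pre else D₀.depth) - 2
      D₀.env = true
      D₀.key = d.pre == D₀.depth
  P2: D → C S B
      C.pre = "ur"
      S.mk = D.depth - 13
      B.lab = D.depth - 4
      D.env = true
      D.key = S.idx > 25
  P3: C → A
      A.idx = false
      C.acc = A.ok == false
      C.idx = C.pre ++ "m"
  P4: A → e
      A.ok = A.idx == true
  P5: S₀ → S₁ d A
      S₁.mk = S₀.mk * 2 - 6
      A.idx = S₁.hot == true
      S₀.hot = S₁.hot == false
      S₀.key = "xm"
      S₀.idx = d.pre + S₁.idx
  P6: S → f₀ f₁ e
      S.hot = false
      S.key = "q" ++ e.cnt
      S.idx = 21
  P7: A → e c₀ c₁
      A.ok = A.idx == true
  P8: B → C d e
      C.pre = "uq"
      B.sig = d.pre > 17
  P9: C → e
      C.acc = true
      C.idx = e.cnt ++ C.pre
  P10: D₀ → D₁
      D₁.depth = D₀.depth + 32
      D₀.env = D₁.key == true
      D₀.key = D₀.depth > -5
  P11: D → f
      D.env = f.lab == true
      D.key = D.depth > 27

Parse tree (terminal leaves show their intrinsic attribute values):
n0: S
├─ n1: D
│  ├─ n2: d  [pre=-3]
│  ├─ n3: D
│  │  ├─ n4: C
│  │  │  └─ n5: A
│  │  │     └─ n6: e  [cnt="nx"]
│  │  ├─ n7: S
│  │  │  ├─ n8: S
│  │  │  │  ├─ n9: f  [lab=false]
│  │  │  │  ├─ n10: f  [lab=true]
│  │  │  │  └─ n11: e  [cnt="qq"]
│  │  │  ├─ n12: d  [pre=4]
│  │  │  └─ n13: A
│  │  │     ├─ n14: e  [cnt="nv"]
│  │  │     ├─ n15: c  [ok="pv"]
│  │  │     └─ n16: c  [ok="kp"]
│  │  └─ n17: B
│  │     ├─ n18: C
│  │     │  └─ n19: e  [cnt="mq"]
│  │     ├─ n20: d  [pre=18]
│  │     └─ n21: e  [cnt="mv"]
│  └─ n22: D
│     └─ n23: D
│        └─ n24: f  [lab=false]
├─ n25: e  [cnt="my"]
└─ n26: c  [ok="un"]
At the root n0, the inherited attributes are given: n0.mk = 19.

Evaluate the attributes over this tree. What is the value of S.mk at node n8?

0

1. n0.mk = 19  [given at root]
2. n1.depth = 27  [S.mk * 3 - 30]
3. n2.pre = -3  [terminal]
4. n3.depth = 16  [d.pre + D₀.depth - 8]
5. n4.pre = "ur"  ["ur"]
6. n5.idx = false  [false]
7. n6.cnt = "nx"  [terminal]
8. n5.ok = false  [A.idx == true]
9. n4.acc = true  [A.ok == false]
10. n4.idx = "urm"  [C.pre ++ "m"]
11. n7.mk = 3  [D.depth - 13]
12. n8.mk = 0  [S₀.mk * 2 - 6]
13. n9.lab = false  [terminal]
14. n10.lab = true  [terminal]
15. n11.cnt = "qq"  [terminal]
16. n8.hot = false  [false]
17. n8.key = "qqq"  ["q" ++ e.cnt]
18. n8.idx = 21  [21]
19. n12.pre = 4  [terminal]
20. n13.idx = false  [S₁.hot == true]
21. n14.cnt = "nv"  [terminal]
22. n15.ok = "pv"  [terminal]
23. n16.ok = "kp"  [terminal]
24. n13.ok = false  [A.idx == true]
25. n7.hot = true  [S₁.hot == false]
26. n7.key = "xm"  ["xm"]
27. n7.idx = 25  [d.pre + S₁.idx]
28. n17.lab = 12  [D.depth - 4]
29. n18.pre = "uq"  ["uq"]
30. n19.cnt = "mq"  [terminal]
31. n18.acc = true  [true]
32. n18.idx = "mquq"  [e.cnt ++ C.pre]
33. n20.pre = 18  [terminal]
34. n21.cnt = "mv"  [terminal]
35. n17.sig = true  [d.pre > 17]
36. n3.env = true  [true]
37. n3.key = false  [S.idx > 25]
38. n22.depth = -5  [(if D₁.env then d.pre else D₀.depth) - 2]
39. n23.depth = 27  [D₀.depth + 32]
40. n24.lab = false  [terminal]
41. n23.env = false  [f.lab == true]
42. n23.key = false  [D.depth > 27]
43. n22.env = false  [D₁.key == true]
44. n22.key = false  [D₀.depth > -5]
45. n1.env = true  [true]
46. n1.key = false  [d.pre == D₀.depth]
47. n25.cnt = "my"  [terminal]
48. n26.ok = "un"  [terminal]
49. n0.hot = false  [D.env == false]
50. n0.key = "yun"  ["y" ++ c.ok]
51. n0.idx = 27  [S.mk + 8]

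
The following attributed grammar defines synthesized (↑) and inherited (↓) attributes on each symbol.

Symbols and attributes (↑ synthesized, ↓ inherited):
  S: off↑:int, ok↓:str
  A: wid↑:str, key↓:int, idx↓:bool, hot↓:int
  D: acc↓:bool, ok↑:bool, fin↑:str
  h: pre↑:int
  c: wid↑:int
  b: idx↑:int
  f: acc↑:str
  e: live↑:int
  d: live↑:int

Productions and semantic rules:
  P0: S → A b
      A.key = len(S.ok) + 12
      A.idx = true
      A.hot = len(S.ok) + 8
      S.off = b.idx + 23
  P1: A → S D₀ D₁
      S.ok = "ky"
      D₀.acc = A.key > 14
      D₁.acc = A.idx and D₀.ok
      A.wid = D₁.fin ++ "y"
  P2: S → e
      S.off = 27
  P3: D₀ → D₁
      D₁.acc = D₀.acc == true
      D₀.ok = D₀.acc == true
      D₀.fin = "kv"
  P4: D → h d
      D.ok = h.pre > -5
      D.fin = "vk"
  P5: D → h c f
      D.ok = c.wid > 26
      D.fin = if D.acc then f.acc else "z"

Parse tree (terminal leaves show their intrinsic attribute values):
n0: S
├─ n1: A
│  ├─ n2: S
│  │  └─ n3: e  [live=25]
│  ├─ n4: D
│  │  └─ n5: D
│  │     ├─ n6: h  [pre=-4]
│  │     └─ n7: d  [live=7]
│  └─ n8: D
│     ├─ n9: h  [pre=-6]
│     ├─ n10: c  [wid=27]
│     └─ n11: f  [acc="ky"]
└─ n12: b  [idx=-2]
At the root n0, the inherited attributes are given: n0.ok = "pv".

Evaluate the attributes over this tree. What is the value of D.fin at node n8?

1. n0.ok = "pv"  [given at root]
2. n1.key = 14  [len(S.ok) + 12]
3. n1.idx = true  [true]
4. n1.hot = 10  [len(S.ok) + 8]
5. n2.ok = "ky"  ["ky"]
6. n3.live = 25  [terminal]
7. n2.off = 27  [27]
8. n4.acc = false  [A.key > 14]
9. n5.acc = false  [D₀.acc == true]
10. n6.pre = -4  [terminal]
11. n7.live = 7  [terminal]
12. n5.ok = true  [h.pre > -5]
13. n5.fin = "vk"  ["vk"]
14. n4.ok = false  [D₀.acc == true]
15. n4.fin = "kv"  ["kv"]
16. n8.acc = false  [A.idx and D₀.ok]
17. n9.pre = -6  [terminal]
18. n10.wid = 27  [terminal]
19. n11.acc = "ky"  [terminal]
20. n8.ok = true  [c.wid > 26]
21. n8.fin = "z"  [if D.acc then f.acc else "z"]
22. n1.wid = "zy"  [D₁.fin ++ "y"]
23. n12.idx = -2  [terminal]
24. n0.off = 21  [b.idx + 23]

"z"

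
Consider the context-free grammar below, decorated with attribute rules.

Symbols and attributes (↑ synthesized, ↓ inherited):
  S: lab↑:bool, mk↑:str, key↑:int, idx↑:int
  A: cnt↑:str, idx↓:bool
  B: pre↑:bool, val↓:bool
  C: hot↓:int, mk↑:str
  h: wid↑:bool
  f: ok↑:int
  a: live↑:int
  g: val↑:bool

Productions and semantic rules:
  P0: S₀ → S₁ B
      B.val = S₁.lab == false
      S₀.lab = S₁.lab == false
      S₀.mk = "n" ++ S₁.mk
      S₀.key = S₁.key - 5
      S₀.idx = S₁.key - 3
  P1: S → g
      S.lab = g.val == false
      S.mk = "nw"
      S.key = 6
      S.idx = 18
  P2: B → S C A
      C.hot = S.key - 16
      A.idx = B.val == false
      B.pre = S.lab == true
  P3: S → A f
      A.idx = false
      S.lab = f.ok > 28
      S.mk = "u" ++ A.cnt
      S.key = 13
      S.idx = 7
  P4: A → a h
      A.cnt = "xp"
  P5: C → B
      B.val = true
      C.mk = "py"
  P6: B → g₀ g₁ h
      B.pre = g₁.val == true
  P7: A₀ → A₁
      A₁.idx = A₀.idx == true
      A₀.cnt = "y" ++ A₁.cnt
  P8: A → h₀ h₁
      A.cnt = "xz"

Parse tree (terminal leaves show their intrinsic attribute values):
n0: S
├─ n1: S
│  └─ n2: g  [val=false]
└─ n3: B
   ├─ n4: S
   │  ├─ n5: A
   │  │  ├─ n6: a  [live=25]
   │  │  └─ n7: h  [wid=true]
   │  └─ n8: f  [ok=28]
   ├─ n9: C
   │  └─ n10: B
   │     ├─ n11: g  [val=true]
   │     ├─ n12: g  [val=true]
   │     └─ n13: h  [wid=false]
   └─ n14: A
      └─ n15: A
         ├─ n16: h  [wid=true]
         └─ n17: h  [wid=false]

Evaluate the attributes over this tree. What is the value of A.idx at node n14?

true

1. n2.val = false  [terminal]
2. n1.lab = true  [g.val == false]
3. n1.mk = "nw"  ["nw"]
4. n1.key = 6  [6]
5. n1.idx = 18  [18]
6. n3.val = false  [S₁.lab == false]
7. n5.idx = false  [false]
8. n6.live = 25  [terminal]
9. n7.wid = true  [terminal]
10. n5.cnt = "xp"  ["xp"]
11. n8.ok = 28  [terminal]
12. n4.lab = false  [f.ok > 28]
13. n4.mk = "uxp"  ["u" ++ A.cnt]
14. n4.key = 13  [13]
15. n4.idx = 7  [7]
16. n9.hot = -3  [S.key - 16]
17. n10.val = true  [true]
18. n11.val = true  [terminal]
19. n12.val = true  [terminal]
20. n13.wid = false  [terminal]
21. n10.pre = true  [g₁.val == true]
22. n9.mk = "py"  ["py"]
23. n14.idx = true  [B.val == false]
24. n15.idx = true  [A₀.idx == true]
25. n16.wid = true  [terminal]
26. n17.wid = false  [terminal]
27. n15.cnt = "xz"  ["xz"]
28. n14.cnt = "yxz"  ["y" ++ A₁.cnt]
29. n3.pre = false  [S.lab == true]
30. n0.lab = false  [S₁.lab == false]
31. n0.mk = "nnw"  ["n" ++ S₁.mk]
32. n0.key = 1  [S₁.key - 5]
33. n0.idx = 3  [S₁.key - 3]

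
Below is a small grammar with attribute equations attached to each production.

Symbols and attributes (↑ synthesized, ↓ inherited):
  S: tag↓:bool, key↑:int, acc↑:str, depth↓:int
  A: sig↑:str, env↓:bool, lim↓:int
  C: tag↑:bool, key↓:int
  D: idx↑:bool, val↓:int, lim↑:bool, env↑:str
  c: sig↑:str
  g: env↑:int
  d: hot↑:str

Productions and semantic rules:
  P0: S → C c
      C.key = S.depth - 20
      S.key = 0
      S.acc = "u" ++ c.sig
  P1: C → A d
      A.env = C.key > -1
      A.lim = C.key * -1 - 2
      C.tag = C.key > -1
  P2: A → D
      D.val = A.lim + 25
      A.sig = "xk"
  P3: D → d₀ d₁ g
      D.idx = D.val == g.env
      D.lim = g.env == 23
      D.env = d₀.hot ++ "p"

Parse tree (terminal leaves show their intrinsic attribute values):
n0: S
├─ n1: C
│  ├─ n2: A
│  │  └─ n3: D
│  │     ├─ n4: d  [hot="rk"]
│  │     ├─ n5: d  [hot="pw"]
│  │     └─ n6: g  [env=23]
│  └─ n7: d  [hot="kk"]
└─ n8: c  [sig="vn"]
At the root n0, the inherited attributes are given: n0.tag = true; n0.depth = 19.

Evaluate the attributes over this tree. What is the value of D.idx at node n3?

1. n0.tag = true  [given at root]
2. n0.depth = 19  [given at root]
3. n1.key = -1  [S.depth - 20]
4. n2.env = false  [C.key > -1]
5. n2.lim = -1  [C.key * -1 - 2]
6. n3.val = 24  [A.lim + 25]
7. n4.hot = "rk"  [terminal]
8. n5.hot = "pw"  [terminal]
9. n6.env = 23  [terminal]
10. n3.idx = false  [D.val == g.env]
11. n3.lim = true  [g.env == 23]
12. n3.env = "rkp"  [d₀.hot ++ "p"]
13. n2.sig = "xk"  ["xk"]
14. n7.hot = "kk"  [terminal]
15. n1.tag = false  [C.key > -1]
16. n8.sig = "vn"  [terminal]
17. n0.key = 0  [0]
18. n0.acc = "uvn"  ["u" ++ c.sig]

false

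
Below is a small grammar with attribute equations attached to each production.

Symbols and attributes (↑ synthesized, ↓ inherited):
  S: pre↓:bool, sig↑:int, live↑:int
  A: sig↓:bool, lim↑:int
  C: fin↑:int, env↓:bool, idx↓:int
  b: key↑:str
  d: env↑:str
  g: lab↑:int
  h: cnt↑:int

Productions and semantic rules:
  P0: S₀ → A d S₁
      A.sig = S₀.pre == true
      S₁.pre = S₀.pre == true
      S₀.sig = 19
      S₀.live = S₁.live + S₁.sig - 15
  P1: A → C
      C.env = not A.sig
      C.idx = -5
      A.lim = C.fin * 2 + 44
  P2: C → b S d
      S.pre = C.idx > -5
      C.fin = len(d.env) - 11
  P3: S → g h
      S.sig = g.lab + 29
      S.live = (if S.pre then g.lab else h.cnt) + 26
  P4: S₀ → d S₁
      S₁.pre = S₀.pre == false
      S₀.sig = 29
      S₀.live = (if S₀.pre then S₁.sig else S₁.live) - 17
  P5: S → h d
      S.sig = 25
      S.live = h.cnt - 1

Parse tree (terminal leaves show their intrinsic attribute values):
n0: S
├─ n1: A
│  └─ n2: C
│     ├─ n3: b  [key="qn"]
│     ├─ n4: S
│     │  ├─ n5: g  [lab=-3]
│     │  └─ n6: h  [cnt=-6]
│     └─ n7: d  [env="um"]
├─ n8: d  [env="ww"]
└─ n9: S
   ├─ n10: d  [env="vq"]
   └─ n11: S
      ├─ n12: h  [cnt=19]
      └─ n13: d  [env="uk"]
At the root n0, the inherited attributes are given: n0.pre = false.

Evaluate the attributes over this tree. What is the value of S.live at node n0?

1. n0.pre = false  [given at root]
2. n1.sig = false  [S₀.pre == true]
3. n2.env = true  [not A.sig]
4. n2.idx = -5  [-5]
5. n3.key = "qn"  [terminal]
6. n4.pre = false  [C.idx > -5]
7. n5.lab = -3  [terminal]
8. n6.cnt = -6  [terminal]
9. n4.sig = 26  [g.lab + 29]
10. n4.live = 20  [(if S.pre then g.lab else h.cnt) + 26]
11. n7.env = "um"  [terminal]
12. n2.fin = -9  [len(d.env) - 11]
13. n1.lim = 26  [C.fin * 2 + 44]
14. n8.env = "ww"  [terminal]
15. n9.pre = false  [S₀.pre == true]
16. n10.env = "vq"  [terminal]
17. n11.pre = true  [S₀.pre == false]
18. n12.cnt = 19  [terminal]
19. n13.env = "uk"  [terminal]
20. n11.sig = 25  [25]
21. n11.live = 18  [h.cnt - 1]
22. n9.sig = 29  [29]
23. n9.live = 1  [(if S₀.pre then S₁.sig else S₁.live) - 17]
24. n0.sig = 19  [19]
25. n0.live = 15  [S₁.live + S₁.sig - 15]

15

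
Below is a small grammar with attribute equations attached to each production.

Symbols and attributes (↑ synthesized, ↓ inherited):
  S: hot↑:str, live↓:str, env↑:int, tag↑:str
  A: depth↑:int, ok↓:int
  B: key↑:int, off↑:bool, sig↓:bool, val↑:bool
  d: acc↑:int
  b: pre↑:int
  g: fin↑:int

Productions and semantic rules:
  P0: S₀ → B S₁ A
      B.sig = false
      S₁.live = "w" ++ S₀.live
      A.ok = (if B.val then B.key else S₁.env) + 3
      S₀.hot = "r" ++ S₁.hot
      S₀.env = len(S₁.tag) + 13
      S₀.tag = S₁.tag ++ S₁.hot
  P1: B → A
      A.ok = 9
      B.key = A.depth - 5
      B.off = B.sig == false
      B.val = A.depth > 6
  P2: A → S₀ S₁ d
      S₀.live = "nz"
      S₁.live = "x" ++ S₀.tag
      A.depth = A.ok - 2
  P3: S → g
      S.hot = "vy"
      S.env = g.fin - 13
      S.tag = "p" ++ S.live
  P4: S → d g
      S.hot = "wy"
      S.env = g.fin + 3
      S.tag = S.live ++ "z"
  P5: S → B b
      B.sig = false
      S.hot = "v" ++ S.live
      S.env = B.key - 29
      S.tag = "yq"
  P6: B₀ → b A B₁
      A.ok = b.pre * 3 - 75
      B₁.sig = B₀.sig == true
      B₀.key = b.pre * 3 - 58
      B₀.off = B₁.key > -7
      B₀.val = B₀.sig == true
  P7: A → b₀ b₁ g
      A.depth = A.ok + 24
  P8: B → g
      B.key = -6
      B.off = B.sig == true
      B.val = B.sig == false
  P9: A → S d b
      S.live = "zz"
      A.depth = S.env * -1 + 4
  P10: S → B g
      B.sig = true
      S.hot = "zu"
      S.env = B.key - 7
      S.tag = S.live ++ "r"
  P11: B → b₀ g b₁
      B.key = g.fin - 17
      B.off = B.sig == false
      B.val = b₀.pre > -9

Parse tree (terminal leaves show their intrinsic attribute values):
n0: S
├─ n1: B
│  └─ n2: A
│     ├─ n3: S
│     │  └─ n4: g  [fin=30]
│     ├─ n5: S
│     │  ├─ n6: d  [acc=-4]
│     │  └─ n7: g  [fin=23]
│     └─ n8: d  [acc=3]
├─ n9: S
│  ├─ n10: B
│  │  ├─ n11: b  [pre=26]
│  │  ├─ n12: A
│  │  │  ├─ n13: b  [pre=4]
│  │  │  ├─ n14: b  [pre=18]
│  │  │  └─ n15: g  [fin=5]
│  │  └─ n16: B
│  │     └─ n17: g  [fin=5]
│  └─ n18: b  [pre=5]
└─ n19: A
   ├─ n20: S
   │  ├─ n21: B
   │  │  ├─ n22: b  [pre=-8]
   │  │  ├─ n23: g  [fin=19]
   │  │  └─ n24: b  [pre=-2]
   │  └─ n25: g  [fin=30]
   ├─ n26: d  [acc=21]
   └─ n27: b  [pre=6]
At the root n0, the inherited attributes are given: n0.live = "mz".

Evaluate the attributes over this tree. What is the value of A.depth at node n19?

1. n0.live = "mz"  [given at root]
2. n1.sig = false  [false]
3. n2.ok = 9  [9]
4. n3.live = "nz"  ["nz"]
5. n4.fin = 30  [terminal]
6. n3.hot = "vy"  ["vy"]
7. n3.env = 17  [g.fin - 13]
8. n3.tag = "pnz"  ["p" ++ S.live]
9. n5.live = "xpnz"  ["x" ++ S₀.tag]
10. n6.acc = -4  [terminal]
11. n7.fin = 23  [terminal]
12. n5.hot = "wy"  ["wy"]
13. n5.env = 26  [g.fin + 3]
14. n5.tag = "xpnzz"  [S.live ++ "z"]
15. n8.acc = 3  [terminal]
16. n2.depth = 7  [A.ok - 2]
17. n1.key = 2  [A.depth - 5]
18. n1.off = true  [B.sig == false]
19. n1.val = true  [A.depth > 6]
20. n9.live = "wmz"  ["w" ++ S₀.live]
21. n10.sig = false  [false]
22. n11.pre = 26  [terminal]
23. n12.ok = 3  [b.pre * 3 - 75]
24. n13.pre = 4  [terminal]
25. n14.pre = 18  [terminal]
26. n15.fin = 5  [terminal]
27. n12.depth = 27  [A.ok + 24]
28. n16.sig = false  [B₀.sig == true]
29. n17.fin = 5  [terminal]
30. n16.key = -6  [-6]
31. n16.off = false  [B.sig == true]
32. n16.val = true  [B.sig == false]
33. n10.key = 20  [b.pre * 3 - 58]
34. n10.off = true  [B₁.key > -7]
35. n10.val = false  [B₀.sig == true]
36. n18.pre = 5  [terminal]
37. n9.hot = "vwmz"  ["v" ++ S.live]
38. n9.env = -9  [B.key - 29]
39. n9.tag = "yq"  ["yq"]
40. n19.ok = 5  [(if B.val then B.key else S₁.env) + 3]
41. n20.live = "zz"  ["zz"]
42. n21.sig = true  [true]
43. n22.pre = -8  [terminal]
44. n23.fin = 19  [terminal]
45. n24.pre = -2  [terminal]
46. n21.key = 2  [g.fin - 17]
47. n21.off = false  [B.sig == false]
48. n21.val = true  [b₀.pre > -9]
49. n25.fin = 30  [terminal]
50. n20.hot = "zu"  ["zu"]
51. n20.env = -5  [B.key - 7]
52. n20.tag = "zzr"  [S.live ++ "r"]
53. n26.acc = 21  [terminal]
54. n27.pre = 6  [terminal]
55. n19.depth = 9  [S.env * -1 + 4]
56. n0.hot = "rvwmz"  ["r" ++ S₁.hot]
57. n0.env = 15  [len(S₁.tag) + 13]
58. n0.tag = "yqvwmz"  [S₁.tag ++ S₁.hot]

9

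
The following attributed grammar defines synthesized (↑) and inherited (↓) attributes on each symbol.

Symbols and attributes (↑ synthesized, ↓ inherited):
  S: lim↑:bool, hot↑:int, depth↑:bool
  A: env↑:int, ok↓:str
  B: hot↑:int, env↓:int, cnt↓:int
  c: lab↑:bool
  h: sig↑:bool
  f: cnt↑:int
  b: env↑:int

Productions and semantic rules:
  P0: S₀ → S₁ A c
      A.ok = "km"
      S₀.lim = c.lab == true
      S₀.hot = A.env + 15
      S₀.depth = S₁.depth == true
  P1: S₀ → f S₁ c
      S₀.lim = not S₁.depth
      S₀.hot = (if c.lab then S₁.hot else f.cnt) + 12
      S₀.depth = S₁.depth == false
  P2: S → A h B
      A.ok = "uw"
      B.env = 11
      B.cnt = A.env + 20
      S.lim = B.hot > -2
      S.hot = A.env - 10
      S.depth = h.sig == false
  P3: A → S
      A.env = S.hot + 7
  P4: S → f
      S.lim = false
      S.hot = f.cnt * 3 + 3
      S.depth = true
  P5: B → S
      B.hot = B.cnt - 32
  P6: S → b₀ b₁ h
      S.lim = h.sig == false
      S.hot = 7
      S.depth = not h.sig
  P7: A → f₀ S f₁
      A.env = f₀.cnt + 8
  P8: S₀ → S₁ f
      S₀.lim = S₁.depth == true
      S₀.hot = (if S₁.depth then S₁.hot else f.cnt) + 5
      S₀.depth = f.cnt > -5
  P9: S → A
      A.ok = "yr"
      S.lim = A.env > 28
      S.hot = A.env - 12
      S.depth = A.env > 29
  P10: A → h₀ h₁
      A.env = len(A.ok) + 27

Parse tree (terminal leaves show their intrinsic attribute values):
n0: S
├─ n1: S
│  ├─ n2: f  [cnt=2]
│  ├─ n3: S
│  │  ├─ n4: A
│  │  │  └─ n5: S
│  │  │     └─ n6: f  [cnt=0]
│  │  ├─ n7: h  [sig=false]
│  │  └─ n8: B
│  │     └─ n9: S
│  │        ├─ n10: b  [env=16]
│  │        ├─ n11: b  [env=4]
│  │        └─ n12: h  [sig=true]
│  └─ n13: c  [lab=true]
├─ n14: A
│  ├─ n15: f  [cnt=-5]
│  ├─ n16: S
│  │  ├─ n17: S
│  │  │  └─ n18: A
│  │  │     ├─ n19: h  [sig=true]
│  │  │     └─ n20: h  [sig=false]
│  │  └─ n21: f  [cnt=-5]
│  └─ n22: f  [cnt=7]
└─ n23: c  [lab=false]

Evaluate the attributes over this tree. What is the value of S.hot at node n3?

0

1. n2.cnt = 2  [terminal]
2. n4.ok = "uw"  ["uw"]
3. n6.cnt = 0  [terminal]
4. n5.lim = false  [false]
5. n5.hot = 3  [f.cnt * 3 + 3]
6. n5.depth = true  [true]
7. n4.env = 10  [S.hot + 7]
8. n7.sig = false  [terminal]
9. n8.env = 11  [11]
10. n8.cnt = 30  [A.env + 20]
11. n10.env = 16  [terminal]
12. n11.env = 4  [terminal]
13. n12.sig = true  [terminal]
14. n9.lim = false  [h.sig == false]
15. n9.hot = 7  [7]
16. n9.depth = false  [not h.sig]
17. n8.hot = -2  [B.cnt - 32]
18. n3.lim = false  [B.hot > -2]
19. n3.hot = 0  [A.env - 10]
20. n3.depth = true  [h.sig == false]
21. n13.lab = true  [terminal]
22. n1.lim = false  [not S₁.depth]
23. n1.hot = 12  [(if c.lab then S₁.hot else f.cnt) + 12]
24. n1.depth = false  [S₁.depth == false]
25. n14.ok = "km"  ["km"]
26. n15.cnt = -5  [terminal]
27. n18.ok = "yr"  ["yr"]
28. n19.sig = true  [terminal]
29. n20.sig = false  [terminal]
30. n18.env = 29  [len(A.ok) + 27]
31. n17.lim = true  [A.env > 28]
32. n17.hot = 17  [A.env - 12]
33. n17.depth = false  [A.env > 29]
34. n21.cnt = -5  [terminal]
35. n16.lim = false  [S₁.depth == true]
36. n16.hot = 0  [(if S₁.depth then S₁.hot else f.cnt) + 5]
37. n16.depth = false  [f.cnt > -5]
38. n22.cnt = 7  [terminal]
39. n14.env = 3  [f₀.cnt + 8]
40. n23.lab = false  [terminal]
41. n0.lim = false  [c.lab == true]
42. n0.hot = 18  [A.env + 15]
43. n0.depth = false  [S₁.depth == true]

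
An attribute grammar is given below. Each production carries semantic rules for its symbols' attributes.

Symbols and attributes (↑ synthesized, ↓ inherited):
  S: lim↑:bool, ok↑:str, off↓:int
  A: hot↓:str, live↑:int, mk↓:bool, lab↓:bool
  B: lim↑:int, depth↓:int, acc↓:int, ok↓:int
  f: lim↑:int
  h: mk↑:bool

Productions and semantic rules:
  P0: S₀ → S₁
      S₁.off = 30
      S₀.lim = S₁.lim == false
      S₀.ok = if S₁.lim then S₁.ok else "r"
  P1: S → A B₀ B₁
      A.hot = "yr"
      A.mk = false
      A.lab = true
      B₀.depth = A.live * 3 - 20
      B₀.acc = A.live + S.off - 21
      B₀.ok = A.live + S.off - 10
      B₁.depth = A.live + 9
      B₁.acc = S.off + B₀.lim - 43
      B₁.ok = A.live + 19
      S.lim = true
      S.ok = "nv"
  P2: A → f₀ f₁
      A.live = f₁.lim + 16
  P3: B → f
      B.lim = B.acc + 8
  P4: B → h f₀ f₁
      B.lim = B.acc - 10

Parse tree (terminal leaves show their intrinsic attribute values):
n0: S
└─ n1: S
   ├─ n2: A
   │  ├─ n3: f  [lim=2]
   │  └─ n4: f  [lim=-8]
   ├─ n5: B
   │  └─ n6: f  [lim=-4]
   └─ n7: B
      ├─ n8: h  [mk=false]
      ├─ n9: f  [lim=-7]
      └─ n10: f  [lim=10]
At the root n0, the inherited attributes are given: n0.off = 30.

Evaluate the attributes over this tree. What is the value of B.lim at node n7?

1. n0.off = 30  [given at root]
2. n1.off = 30  [30]
3. n2.hot = "yr"  ["yr"]
4. n2.mk = false  [false]
5. n2.lab = true  [true]
6. n3.lim = 2  [terminal]
7. n4.lim = -8  [terminal]
8. n2.live = 8  [f₁.lim + 16]
9. n5.depth = 4  [A.live * 3 - 20]
10. n5.acc = 17  [A.live + S.off - 21]
11. n5.ok = 28  [A.live + S.off - 10]
12. n6.lim = -4  [terminal]
13. n5.lim = 25  [B.acc + 8]
14. n7.depth = 17  [A.live + 9]
15. n7.acc = 12  [S.off + B₀.lim - 43]
16. n7.ok = 27  [A.live + 19]
17. n8.mk = false  [terminal]
18. n9.lim = -7  [terminal]
19. n10.lim = 10  [terminal]
20. n7.lim = 2  [B.acc - 10]
21. n1.lim = true  [true]
22. n1.ok = "nv"  ["nv"]
23. n0.lim = false  [S₁.lim == false]
24. n0.ok = "nv"  [if S₁.lim then S₁.ok else "r"]

2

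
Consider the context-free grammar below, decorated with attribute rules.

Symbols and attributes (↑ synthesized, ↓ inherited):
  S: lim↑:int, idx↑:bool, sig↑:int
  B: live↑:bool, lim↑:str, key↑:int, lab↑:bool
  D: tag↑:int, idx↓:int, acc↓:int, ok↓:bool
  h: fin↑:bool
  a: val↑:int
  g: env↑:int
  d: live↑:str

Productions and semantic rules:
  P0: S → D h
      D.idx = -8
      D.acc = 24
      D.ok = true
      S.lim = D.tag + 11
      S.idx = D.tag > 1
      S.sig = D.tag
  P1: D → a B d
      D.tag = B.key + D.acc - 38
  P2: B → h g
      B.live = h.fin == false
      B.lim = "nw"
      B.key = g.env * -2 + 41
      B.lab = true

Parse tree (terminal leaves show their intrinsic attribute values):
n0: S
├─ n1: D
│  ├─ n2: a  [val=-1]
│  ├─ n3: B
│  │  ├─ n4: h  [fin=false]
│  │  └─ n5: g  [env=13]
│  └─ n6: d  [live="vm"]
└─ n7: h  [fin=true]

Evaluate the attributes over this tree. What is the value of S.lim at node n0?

1. n1.idx = -8  [-8]
2. n1.acc = 24  [24]
3. n1.ok = true  [true]
4. n2.val = -1  [terminal]
5. n4.fin = false  [terminal]
6. n5.env = 13  [terminal]
7. n3.live = true  [h.fin == false]
8. n3.lim = "nw"  ["nw"]
9. n3.key = 15  [g.env * -2 + 41]
10. n3.lab = true  [true]
11. n6.live = "vm"  [terminal]
12. n1.tag = 1  [B.key + D.acc - 38]
13. n7.fin = true  [terminal]
14. n0.lim = 12  [D.tag + 11]
15. n0.idx = false  [D.tag > 1]
16. n0.sig = 1  [D.tag]

12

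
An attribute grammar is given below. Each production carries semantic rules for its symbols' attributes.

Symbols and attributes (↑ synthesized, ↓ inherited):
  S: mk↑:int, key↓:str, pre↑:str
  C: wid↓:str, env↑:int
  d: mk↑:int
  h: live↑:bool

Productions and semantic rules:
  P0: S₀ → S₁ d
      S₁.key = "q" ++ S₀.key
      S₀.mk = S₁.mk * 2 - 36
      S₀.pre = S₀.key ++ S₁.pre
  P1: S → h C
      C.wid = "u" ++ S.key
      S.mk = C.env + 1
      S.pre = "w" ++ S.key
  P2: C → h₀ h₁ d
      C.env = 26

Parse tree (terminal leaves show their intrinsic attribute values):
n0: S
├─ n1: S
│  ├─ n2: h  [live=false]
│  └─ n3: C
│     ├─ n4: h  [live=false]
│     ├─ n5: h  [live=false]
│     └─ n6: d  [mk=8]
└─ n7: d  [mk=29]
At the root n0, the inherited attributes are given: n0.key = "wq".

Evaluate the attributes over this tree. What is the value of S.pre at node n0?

"wqwqwq"

1. n0.key = "wq"  [given at root]
2. n1.key = "qwq"  ["q" ++ S₀.key]
3. n2.live = false  [terminal]
4. n3.wid = "uqwq"  ["u" ++ S.key]
5. n4.live = false  [terminal]
6. n5.live = false  [terminal]
7. n6.mk = 8  [terminal]
8. n3.env = 26  [26]
9. n1.mk = 27  [C.env + 1]
10. n1.pre = "wqwq"  ["w" ++ S.key]
11. n7.mk = 29  [terminal]
12. n0.mk = 18  [S₁.mk * 2 - 36]
13. n0.pre = "wqwqwq"  [S₀.key ++ S₁.pre]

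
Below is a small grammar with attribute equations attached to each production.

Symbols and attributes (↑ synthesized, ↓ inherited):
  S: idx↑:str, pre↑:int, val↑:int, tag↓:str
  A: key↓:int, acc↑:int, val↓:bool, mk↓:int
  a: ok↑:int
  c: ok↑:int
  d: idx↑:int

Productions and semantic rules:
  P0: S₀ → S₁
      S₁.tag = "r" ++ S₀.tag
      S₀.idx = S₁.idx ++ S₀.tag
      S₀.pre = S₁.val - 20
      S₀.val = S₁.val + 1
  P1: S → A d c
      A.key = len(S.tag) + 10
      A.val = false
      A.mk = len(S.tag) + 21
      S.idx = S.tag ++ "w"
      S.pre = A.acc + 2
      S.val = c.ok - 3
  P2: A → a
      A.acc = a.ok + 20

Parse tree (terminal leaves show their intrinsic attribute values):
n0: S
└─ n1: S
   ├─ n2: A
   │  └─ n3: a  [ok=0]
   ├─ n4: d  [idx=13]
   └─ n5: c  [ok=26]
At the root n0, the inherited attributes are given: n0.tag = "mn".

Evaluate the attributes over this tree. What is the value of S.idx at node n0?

1. n0.tag = "mn"  [given at root]
2. n1.tag = "rmn"  ["r" ++ S₀.tag]
3. n2.key = 13  [len(S.tag) + 10]
4. n2.val = false  [false]
5. n2.mk = 24  [len(S.tag) + 21]
6. n3.ok = 0  [terminal]
7. n2.acc = 20  [a.ok + 20]
8. n4.idx = 13  [terminal]
9. n5.ok = 26  [terminal]
10. n1.idx = "rmnw"  [S.tag ++ "w"]
11. n1.pre = 22  [A.acc + 2]
12. n1.val = 23  [c.ok - 3]
13. n0.idx = "rmnwmn"  [S₁.idx ++ S₀.tag]
14. n0.pre = 3  [S₁.val - 20]
15. n0.val = 24  [S₁.val + 1]

"rmnwmn"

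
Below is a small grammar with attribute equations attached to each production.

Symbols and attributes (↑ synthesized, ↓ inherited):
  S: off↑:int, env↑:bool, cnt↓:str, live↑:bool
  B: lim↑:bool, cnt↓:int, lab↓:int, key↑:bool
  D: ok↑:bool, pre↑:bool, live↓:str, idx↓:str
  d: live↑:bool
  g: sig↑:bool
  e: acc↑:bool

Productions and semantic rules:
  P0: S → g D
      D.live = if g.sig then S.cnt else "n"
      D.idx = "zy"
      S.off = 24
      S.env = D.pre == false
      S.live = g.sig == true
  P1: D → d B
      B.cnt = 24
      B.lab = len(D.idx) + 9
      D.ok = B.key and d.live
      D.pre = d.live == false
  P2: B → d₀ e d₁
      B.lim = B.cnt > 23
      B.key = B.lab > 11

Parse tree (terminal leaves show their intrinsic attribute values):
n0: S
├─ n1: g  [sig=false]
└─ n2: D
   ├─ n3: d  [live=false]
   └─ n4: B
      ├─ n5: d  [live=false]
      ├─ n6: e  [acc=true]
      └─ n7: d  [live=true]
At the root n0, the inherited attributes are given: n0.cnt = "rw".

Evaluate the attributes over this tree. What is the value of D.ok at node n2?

1. n0.cnt = "rw"  [given at root]
2. n1.sig = false  [terminal]
3. n2.live = "n"  [if g.sig then S.cnt else "n"]
4. n2.idx = "zy"  ["zy"]
5. n3.live = false  [terminal]
6. n4.cnt = 24  [24]
7. n4.lab = 11  [len(D.idx) + 9]
8. n5.live = false  [terminal]
9. n6.acc = true  [terminal]
10. n7.live = true  [terminal]
11. n4.lim = true  [B.cnt > 23]
12. n4.key = false  [B.lab > 11]
13. n2.ok = false  [B.key and d.live]
14. n2.pre = true  [d.live == false]
15. n0.off = 24  [24]
16. n0.env = false  [D.pre == false]
17. n0.live = false  [g.sig == true]

false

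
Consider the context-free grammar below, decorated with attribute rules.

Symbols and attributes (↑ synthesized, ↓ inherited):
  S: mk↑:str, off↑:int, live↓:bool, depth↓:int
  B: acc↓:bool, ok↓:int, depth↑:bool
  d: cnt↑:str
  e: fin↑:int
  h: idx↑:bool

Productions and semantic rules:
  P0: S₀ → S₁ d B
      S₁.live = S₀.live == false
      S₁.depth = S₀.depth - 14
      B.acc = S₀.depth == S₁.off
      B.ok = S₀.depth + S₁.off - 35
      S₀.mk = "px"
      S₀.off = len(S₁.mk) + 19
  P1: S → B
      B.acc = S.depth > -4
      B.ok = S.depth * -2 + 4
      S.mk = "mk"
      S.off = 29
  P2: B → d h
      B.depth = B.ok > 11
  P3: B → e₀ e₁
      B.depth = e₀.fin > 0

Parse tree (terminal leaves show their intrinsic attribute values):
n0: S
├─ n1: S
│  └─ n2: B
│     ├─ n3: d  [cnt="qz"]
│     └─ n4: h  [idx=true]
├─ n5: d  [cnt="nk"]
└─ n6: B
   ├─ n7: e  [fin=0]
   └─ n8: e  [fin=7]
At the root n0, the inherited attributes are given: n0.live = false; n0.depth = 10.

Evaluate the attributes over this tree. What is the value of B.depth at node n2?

true

1. n0.live = false  [given at root]
2. n0.depth = 10  [given at root]
3. n1.live = true  [S₀.live == false]
4. n1.depth = -4  [S₀.depth - 14]
5. n2.acc = false  [S.depth > -4]
6. n2.ok = 12  [S.depth * -2 + 4]
7. n3.cnt = "qz"  [terminal]
8. n4.idx = true  [terminal]
9. n2.depth = true  [B.ok > 11]
10. n1.mk = "mk"  ["mk"]
11. n1.off = 29  [29]
12. n5.cnt = "nk"  [terminal]
13. n6.acc = false  [S₀.depth == S₁.off]
14. n6.ok = 4  [S₀.depth + S₁.off - 35]
15. n7.fin = 0  [terminal]
16. n8.fin = 7  [terminal]
17. n6.depth = false  [e₀.fin > 0]
18. n0.mk = "px"  ["px"]
19. n0.off = 21  [len(S₁.mk) + 19]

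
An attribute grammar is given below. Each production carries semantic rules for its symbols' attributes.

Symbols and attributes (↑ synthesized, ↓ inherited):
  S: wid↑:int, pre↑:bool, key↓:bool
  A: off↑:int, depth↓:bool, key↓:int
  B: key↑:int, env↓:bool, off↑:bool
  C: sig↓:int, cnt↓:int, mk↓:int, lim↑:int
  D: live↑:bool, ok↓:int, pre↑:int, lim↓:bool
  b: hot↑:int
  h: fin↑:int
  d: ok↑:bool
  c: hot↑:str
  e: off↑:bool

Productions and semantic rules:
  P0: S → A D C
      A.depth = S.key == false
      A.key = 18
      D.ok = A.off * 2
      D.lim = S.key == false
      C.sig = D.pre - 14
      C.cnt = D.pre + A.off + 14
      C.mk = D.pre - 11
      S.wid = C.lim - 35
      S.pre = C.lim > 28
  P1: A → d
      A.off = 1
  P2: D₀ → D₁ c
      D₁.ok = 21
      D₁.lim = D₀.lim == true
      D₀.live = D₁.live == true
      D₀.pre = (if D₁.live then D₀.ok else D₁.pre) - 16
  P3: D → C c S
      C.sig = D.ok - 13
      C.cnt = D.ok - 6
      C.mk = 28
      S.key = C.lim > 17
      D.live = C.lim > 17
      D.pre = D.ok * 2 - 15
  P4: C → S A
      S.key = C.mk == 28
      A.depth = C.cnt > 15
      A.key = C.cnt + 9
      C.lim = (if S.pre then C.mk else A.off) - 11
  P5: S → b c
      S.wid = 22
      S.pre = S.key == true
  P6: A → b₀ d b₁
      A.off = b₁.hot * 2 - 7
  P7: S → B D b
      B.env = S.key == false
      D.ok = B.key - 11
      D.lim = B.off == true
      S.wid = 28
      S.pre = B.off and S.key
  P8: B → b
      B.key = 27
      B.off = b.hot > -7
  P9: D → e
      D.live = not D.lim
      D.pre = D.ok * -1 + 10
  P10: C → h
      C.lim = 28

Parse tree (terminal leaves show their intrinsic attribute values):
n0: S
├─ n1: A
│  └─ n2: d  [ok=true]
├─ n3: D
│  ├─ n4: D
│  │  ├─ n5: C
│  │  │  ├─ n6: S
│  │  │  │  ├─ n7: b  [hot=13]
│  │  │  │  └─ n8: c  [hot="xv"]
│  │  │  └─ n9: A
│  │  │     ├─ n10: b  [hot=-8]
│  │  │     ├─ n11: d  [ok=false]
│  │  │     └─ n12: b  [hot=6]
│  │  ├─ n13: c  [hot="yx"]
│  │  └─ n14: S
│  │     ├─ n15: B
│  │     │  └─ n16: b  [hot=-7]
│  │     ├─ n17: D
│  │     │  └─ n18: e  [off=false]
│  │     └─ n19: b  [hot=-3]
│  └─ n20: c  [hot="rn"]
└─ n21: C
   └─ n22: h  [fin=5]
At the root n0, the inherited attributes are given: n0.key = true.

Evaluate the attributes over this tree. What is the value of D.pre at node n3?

1. n0.key = true  [given at root]
2. n1.depth = false  [S.key == false]
3. n1.key = 18  [18]
4. n2.ok = true  [terminal]
5. n1.off = 1  [1]
6. n3.ok = 2  [A.off * 2]
7. n3.lim = false  [S.key == false]
8. n4.ok = 21  [21]
9. n4.lim = false  [D₀.lim == true]
10. n5.sig = 8  [D.ok - 13]
11. n5.cnt = 15  [D.ok - 6]
12. n5.mk = 28  [28]
13. n6.key = true  [C.mk == 28]
14. n7.hot = 13  [terminal]
15. n8.hot = "xv"  [terminal]
16. n6.wid = 22  [22]
17. n6.pre = true  [S.key == true]
18. n9.depth = false  [C.cnt > 15]
19. n9.key = 24  [C.cnt + 9]
20. n10.hot = -8  [terminal]
21. n11.ok = false  [terminal]
22. n12.hot = 6  [terminal]
23. n9.off = 5  [b₁.hot * 2 - 7]
24. n5.lim = 17  [(if S.pre then C.mk else A.off) - 11]
25. n13.hot = "yx"  [terminal]
26. n14.key = false  [C.lim > 17]
27. n15.env = true  [S.key == false]
28. n16.hot = -7  [terminal]
29. n15.key = 27  [27]
30. n15.off = false  [b.hot > -7]
31. n17.ok = 16  [B.key - 11]
32. n17.lim = false  [B.off == true]
33. n18.off = false  [terminal]
34. n17.live = true  [not D.lim]
35. n17.pre = -6  [D.ok * -1 + 10]
36. n19.hot = -3  [terminal]
37. n14.wid = 28  [28]
38. n14.pre = false  [B.off and S.key]
39. n4.live = false  [C.lim > 17]
40. n4.pre = 27  [D.ok * 2 - 15]
41. n20.hot = "rn"  [terminal]
42. n3.live = false  [D₁.live == true]
43. n3.pre = 11  [(if D₁.live then D₀.ok else D₁.pre) - 16]
44. n21.sig = -3  [D.pre - 14]
45. n21.cnt = 26  [D.pre + A.off + 14]
46. n21.mk = 0  [D.pre - 11]
47. n22.fin = 5  [terminal]
48. n21.lim = 28  [28]
49. n0.wid = -7  [C.lim - 35]
50. n0.pre = false  [C.lim > 28]

11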